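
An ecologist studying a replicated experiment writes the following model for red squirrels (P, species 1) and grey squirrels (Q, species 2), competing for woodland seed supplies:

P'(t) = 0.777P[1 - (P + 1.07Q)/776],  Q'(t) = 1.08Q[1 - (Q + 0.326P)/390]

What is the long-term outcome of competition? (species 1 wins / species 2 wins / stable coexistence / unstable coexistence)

stable coexistence

Compare the nullcline intercepts: K1/α12 = 776/1.07 = 725 > K2 = 390; K2/α21 = 390/0.326 = 1200 > K1 = 776.
Since both inequalities hold, each species can invade when rare, so the interior equilibrium is stable.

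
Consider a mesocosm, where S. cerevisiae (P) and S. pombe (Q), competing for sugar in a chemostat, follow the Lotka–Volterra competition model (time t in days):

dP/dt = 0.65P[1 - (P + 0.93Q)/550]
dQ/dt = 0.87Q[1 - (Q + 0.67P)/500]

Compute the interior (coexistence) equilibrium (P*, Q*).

Setting both brackets to zero gives the nullclines P + 0.93Q = 550 and 0.67P + Q = 500.
Substituting Q = 500 - 0.67P into the first: P(1 - 0.93·0.67) = 550 - 0.93·500.
So P* = 85/0.377 = 226, and then Q* = 500 - 0.67·226 = 349.

P* ≈ 226, Q* ≈ 349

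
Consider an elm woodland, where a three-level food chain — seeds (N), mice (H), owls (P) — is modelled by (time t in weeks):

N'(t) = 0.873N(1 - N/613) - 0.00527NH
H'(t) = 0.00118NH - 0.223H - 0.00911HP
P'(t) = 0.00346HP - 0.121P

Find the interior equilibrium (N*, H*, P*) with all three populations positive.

From dP/dt = 0: 0.00346H* = 0.121, so H* = 35.
From dN/dt = 0: 0.873(1 - N*/613) = 0.00527·35, giving N* = 613·(1 - 0.211) = 484.
From dH/dt = 0: 0.00118·484 - 0.223 = 0.00911P*, so P* = 0.348/0.00911 = 38.2.

N* ≈ 484, H* ≈ 35, P* ≈ 38.2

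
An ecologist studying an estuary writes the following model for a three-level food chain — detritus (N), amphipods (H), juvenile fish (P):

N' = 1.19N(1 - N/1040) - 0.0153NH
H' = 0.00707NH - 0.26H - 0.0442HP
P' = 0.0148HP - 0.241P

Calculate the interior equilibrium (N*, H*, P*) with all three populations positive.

From dP/dt = 0: 0.0148H* = 0.241, so H* = 16.3.
From dN/dt = 0: 1.19(1 - N*/1040) = 0.0153·16.3, giving N* = 1040·(1 - 0.209) = 822.
From dH/dt = 0: 0.00707·822 - 0.26 = 0.0442P*, so P* = 5.55/0.0442 = 126.

N* ≈ 822, H* ≈ 16.3, P* ≈ 126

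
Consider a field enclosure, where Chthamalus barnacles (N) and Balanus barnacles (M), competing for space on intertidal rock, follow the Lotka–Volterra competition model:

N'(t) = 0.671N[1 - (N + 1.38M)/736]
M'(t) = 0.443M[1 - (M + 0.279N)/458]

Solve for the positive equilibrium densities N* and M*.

N* ≈ 169, M* ≈ 411

Setting both brackets to zero gives the nullclines N + 1.38M = 736 and 0.279N + M = 458.
Substituting M = 458 - 0.279N into the first: N(1 - 1.38·0.279) = 736 - 1.38·458.
So N* = 104/0.615 = 169, and then M* = 458 - 0.279·169 = 411.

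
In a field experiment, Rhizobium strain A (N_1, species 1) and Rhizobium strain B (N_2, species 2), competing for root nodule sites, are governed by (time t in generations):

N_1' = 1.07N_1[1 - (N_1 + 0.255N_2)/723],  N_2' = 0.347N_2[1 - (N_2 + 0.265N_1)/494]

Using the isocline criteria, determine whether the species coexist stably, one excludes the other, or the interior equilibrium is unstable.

stable coexistence

Compare the nullcline intercepts: K1/α12 = 723/0.255 = 2840 > K2 = 494; K2/α21 = 494/0.265 = 1860 > K1 = 723.
Since both inequalities hold, each species can invade when rare, so the interior equilibrium is stable.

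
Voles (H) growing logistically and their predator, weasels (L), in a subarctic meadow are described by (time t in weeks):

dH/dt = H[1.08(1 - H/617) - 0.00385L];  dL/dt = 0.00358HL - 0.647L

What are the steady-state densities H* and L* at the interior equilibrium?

From dL/dt = 0 with L > 0: 0.00358H* = 0.647, so H* = 181.
Substitute into dH/dt = 0: 1.08(1 - 181/617) = 0.00385L*.
The bracket is 0.707, giving L* = 0.764/0.00385 = 198.

H* ≈ 181, L* ≈ 198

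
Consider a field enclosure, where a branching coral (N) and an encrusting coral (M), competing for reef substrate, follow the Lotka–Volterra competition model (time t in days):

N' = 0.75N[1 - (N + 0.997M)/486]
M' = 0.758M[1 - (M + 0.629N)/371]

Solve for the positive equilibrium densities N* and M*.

Setting both brackets to zero gives the nullclines N + 0.997M = 486 and 0.629N + M = 371.
Substituting M = 371 - 0.629N into the first: N(1 - 0.997·0.629) = 486 - 0.997·371.
So N* = 116/0.373 = 311, and then M* = 371 - 0.629·311 = 175.

N* ≈ 311, M* ≈ 175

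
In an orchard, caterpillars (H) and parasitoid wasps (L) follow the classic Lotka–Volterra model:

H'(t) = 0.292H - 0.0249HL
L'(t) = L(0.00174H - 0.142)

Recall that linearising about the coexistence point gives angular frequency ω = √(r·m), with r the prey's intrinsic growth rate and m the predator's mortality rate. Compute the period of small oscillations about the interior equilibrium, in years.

Here r = 0.292 and m = 0.142, so r·m = 0.0415.
ω = √0.0415 = 0.204 per year, hence T = 2π/ω ≈ 30.9 years.

T ≈ 30.9 years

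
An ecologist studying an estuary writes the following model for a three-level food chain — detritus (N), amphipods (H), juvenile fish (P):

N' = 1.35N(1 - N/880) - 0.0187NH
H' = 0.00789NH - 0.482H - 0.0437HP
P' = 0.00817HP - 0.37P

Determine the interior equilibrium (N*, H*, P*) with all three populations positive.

N* ≈ 328, H* ≈ 45.3, P* ≈ 48.2

From dP/dt = 0: 0.00817H* = 0.37, so H* = 45.3.
From dN/dt = 0: 1.35(1 - N*/880) = 0.0187·45.3, giving N* = 880·(1 - 0.627) = 328.
From dH/dt = 0: 0.00789·328 - 0.482 = 0.0437P*, so P* = 2.11/0.0437 = 48.2.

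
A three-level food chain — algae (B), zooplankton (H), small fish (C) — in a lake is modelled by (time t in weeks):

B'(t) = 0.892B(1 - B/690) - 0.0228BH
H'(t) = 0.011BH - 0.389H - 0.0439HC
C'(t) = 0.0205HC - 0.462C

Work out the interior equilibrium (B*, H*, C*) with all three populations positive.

B* ≈ 293, H* ≈ 22.5, C* ≈ 64.4

From dC/dt = 0: 0.0205H* = 0.462, so H* = 22.5.
From dB/dt = 0: 0.892(1 - B*/690) = 0.0228·22.5, giving B* = 690·(1 - 0.576) = 293.
From dH/dt = 0: 0.011·293 - 0.389 = 0.0439C*, so C* = 2.83/0.0439 = 64.4.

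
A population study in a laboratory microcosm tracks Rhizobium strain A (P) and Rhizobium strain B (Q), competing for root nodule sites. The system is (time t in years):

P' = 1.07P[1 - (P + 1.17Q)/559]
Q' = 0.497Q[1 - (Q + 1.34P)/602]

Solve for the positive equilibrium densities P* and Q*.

Setting both brackets to zero gives the nullclines P + 1.17Q = 559 and 1.34P + Q = 602.
Substituting Q = 602 - 1.34P into the first: P(1 - 1.17·1.34) = 559 - 1.17·602.
So P* = -145/-0.568 = 256, and then Q* = 602 - 1.34·256 = 259.

P* ≈ 256, Q* ≈ 259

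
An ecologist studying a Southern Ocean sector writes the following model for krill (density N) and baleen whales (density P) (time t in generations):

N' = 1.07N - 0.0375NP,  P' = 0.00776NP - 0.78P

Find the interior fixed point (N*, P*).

N* ≈ 101, P* ≈ 28.5

Set dP/dt = 0 with P > 0: 0.00776N - 0.78 = 0, so N* = 0.78/0.00776 = 101.
Set dN/dt = 0 with N > 0: 1.07 - 0.0375P = 0, so P* = 1.07/0.0375 = 28.5.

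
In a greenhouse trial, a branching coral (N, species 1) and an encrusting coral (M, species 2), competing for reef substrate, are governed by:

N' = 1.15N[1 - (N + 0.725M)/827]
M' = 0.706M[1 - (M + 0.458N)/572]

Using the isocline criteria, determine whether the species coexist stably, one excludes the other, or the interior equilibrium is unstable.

stable coexistence

Compare the nullcline intercepts: K1/α12 = 827/0.725 = 1140 > K2 = 572; K2/α21 = 572/0.458 = 1250 > K1 = 827.
Since both inequalities hold, each species can invade when rare, so the interior equilibrium is stable.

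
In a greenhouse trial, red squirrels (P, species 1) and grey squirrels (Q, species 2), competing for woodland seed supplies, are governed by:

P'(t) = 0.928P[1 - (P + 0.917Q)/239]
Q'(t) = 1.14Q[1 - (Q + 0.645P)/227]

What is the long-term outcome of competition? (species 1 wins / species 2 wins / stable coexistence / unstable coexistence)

Compare the nullcline intercepts: K1/α12 = 239/0.917 = 261 > K2 = 227; K2/α21 = 227/0.645 = 352 > K1 = 239.
Since both inequalities hold, each species can invade when rare, so the interior equilibrium is stable.

stable coexistence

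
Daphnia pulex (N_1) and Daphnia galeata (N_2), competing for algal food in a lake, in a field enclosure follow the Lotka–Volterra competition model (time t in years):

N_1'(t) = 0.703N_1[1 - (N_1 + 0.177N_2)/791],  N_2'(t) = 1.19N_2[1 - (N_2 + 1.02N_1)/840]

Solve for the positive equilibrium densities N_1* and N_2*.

N_1* ≈ 784, N_2* ≈ 40.5

Setting both brackets to zero gives the nullclines N_1 + 0.177N_2 = 791 and 1.02N_1 + N_2 = 840.
Substituting N_2 = 840 - 1.02N_1 into the first: N_1(1 - 0.177·1.02) = 791 - 0.177·840.
So N_1* = 642/0.819 = 784, and then N_2* = 840 - 1.02·784 = 40.5.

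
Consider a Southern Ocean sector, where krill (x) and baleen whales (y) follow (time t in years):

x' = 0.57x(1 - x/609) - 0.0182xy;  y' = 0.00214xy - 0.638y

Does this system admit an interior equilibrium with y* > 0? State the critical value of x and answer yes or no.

The predator equation gives dy/dt > 0 only when x > 0.638/0.00214 = 298.
Without the predator, x → K = 609. Since 609 > 298, the predator can invade and persist.

Threshold x = 298; K > 298, so yes, the predator persists.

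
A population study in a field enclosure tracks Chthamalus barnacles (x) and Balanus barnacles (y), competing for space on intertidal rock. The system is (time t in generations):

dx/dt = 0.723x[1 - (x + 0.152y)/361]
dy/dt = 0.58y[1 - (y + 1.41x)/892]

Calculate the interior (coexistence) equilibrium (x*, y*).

Setting both brackets to zero gives the nullclines x + 0.152y = 361 and 1.41x + y = 892.
Substituting y = 892 - 1.41x into the first: x(1 - 0.152·1.41) = 361 - 0.152·892.
So x* = 225/0.786 = 287, and then y* = 892 - 1.41·287 = 487.

x* ≈ 287, y* ≈ 487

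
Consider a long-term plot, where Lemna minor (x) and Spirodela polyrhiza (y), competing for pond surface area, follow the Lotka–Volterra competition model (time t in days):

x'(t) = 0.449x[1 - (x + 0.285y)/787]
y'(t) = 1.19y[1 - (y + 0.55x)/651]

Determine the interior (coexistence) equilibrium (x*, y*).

Setting both brackets to zero gives the nullclines x + 0.285y = 787 and 0.55x + y = 651.
Substituting y = 651 - 0.55x into the first: x(1 - 0.285·0.55) = 787 - 0.285·651.
So x* = 601/0.843 = 713, and then y* = 651 - 0.55·713 = 259.

x* ≈ 713, y* ≈ 259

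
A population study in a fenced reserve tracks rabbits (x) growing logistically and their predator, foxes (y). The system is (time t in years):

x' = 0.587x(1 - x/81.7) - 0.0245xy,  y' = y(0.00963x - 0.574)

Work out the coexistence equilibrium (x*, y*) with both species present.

From dy/dt = 0 with y > 0: 0.00963x* = 0.574, so x* = 59.6.
Substitute into dx/dt = 0: 0.587(1 - 59.6/81.7) = 0.0245y*.
The bracket is 0.27, giving y* = 0.159/0.0245 = 6.48.

x* ≈ 59.6, y* ≈ 6.48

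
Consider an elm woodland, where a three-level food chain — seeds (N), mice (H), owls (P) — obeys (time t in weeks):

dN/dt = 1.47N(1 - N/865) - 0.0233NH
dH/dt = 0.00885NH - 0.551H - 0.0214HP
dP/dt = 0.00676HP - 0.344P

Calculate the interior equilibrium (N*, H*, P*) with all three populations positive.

N* ≈ 167, H* ≈ 50.9, P* ≈ 43.4

From dP/dt = 0: 0.00676H* = 0.344, so H* = 50.9.
From dN/dt = 0: 1.47(1 - N*/865) = 0.0233·50.9, giving N* = 865·(1 - 0.807) = 167.
From dH/dt = 0: 0.00885·167 - 0.551 = 0.0214P*, so P* = 0.93/0.0214 = 43.4.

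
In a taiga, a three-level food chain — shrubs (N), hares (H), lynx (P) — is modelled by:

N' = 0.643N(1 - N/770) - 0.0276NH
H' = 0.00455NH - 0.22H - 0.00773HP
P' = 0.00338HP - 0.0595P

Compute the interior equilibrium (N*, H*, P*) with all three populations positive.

From dP/dt = 0: 0.00338H* = 0.0595, so H* = 17.6.
From dN/dt = 0: 0.643(1 - N*/770) = 0.0276·17.6, giving N* = 770·(1 - 0.756) = 188.
From dH/dt = 0: 0.00455·188 - 0.22 = 0.00773P*, so P* = 0.636/0.00773 = 82.3.

N* ≈ 188, H* ≈ 17.6, P* ≈ 82.3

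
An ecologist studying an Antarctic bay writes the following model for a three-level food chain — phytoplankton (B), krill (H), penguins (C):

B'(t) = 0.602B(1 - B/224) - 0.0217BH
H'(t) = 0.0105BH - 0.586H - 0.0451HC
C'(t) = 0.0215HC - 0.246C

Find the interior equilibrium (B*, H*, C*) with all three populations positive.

From dC/dt = 0: 0.0215H* = 0.246, so H* = 11.4.
From dB/dt = 0: 0.602(1 - B*/224) = 0.0217·11.4, giving B* = 224·(1 - 0.412) = 132.
From dH/dt = 0: 0.0105·132 - 0.586 = 0.0451C*, so C* = 0.796/0.0451 = 17.6.

B* ≈ 132, H* ≈ 11.4, C* ≈ 17.6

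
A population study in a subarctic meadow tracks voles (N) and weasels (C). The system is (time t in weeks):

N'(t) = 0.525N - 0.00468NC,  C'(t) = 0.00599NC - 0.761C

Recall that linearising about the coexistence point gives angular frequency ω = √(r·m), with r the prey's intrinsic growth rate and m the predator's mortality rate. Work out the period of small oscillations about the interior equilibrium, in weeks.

T ≈ 9.94 weeks

Here r = 0.525 and m = 0.761, so r·m = 0.4.
ω = √0.4 = 0.632 per week, hence T = 2π/ω ≈ 9.94 weeks.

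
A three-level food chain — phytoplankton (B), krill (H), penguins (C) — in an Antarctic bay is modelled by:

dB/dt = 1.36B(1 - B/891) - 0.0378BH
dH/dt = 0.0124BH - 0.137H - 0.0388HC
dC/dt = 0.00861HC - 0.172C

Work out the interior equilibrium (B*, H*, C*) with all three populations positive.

B* ≈ 396, H* ≈ 20, C* ≈ 123

From dC/dt = 0: 0.00861H* = 0.172, so H* = 20.
From dB/dt = 0: 1.36(1 - B*/891) = 0.0378·20, giving B* = 891·(1 - 0.555) = 396.
From dH/dt = 0: 0.0124·396 - 0.137 = 0.0388C*, so C* = 4.78/0.0388 = 123.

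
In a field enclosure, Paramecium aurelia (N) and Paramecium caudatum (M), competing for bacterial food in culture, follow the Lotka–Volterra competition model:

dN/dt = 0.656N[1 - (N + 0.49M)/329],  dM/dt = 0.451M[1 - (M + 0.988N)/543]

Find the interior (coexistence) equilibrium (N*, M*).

N* ≈ 122, M* ≈ 422

Setting both brackets to zero gives the nullclines N + 0.49M = 329 and 0.988N + M = 543.
Substituting M = 543 - 0.988N into the first: N(1 - 0.49·0.988) = 329 - 0.49·543.
So N* = 62.9/0.516 = 122, and then M* = 543 - 0.988·122 = 422.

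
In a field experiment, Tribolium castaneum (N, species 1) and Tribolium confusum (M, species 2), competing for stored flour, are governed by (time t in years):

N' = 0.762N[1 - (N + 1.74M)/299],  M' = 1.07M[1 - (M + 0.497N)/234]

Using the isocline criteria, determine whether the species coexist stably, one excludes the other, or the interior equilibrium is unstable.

Compare the nullcline intercepts: K1/α12 = 299/1.74 = 172 < K2 = 234; K2/α21 = 234/0.497 = 471 > K1 = 299.
Since the inequalities point opposite ways, species 2 can invade but species 1 cannot.

species 2 excludes species 1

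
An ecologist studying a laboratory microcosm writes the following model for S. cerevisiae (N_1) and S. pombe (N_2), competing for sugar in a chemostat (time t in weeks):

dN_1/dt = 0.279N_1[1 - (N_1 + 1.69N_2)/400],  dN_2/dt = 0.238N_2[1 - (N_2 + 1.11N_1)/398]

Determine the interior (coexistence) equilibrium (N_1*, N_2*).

N_1* ≈ 311, N_2* ≈ 52.5

Setting both brackets to zero gives the nullclines N_1 + 1.69N_2 = 400 and 1.11N_1 + N_2 = 398.
Substituting N_2 = 398 - 1.11N_1 into the first: N_1(1 - 1.69·1.11) = 400 - 1.69·398.
So N_1* = -273/-0.876 = 311, and then N_2* = 398 - 1.11·311 = 52.5.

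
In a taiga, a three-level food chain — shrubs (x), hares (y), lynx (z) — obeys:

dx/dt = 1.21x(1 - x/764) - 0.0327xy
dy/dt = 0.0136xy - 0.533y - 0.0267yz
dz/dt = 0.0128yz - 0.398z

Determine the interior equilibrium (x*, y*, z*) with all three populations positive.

x* ≈ 122, y* ≈ 31.1, z* ≈ 42.2

From dz/dt = 0: 0.0128y* = 0.398, so y* = 31.1.
From dx/dt = 0: 1.21(1 - x*/764) = 0.0327·31.1, giving x* = 764·(1 - 0.84) = 122.
From dy/dt = 0: 0.0136·122 - 0.533 = 0.0267z*, so z* = 1.13/0.0267 = 42.2.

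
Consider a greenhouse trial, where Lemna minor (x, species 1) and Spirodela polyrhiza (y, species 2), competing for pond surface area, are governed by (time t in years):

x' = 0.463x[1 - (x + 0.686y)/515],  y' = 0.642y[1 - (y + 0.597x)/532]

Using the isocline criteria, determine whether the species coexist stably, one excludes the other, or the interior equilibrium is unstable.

stable coexistence

Compare the nullcline intercepts: K1/α12 = 515/0.686 = 751 > K2 = 532; K2/α21 = 532/0.597 = 891 > K1 = 515.
Since both inequalities hold, each species can invade when rare, so the interior equilibrium is stable.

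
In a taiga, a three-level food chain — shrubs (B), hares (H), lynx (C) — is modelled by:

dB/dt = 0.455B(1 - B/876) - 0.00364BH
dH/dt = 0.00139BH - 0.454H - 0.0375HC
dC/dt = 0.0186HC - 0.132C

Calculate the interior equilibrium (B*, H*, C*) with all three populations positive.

From dC/dt = 0: 0.0186H* = 0.132, so H* = 7.1.
From dB/dt = 0: 0.455(1 - B*/876) = 0.00364·7.1, giving B* = 876·(1 - 0.0568) = 826.
From dH/dt = 0: 0.00139·826 - 0.454 = 0.0375C*, so C* = 0.695/0.0375 = 18.5.

B* ≈ 826, H* ≈ 7.1, C* ≈ 18.5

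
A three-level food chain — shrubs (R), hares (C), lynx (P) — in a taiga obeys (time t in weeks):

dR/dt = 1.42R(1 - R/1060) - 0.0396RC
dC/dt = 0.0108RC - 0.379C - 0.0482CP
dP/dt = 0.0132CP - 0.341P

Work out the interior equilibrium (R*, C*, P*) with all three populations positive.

R* ≈ 296, C* ≈ 25.8, P* ≈ 58.5

From dP/dt = 0: 0.0132C* = 0.341, so C* = 25.8.
From dR/dt = 0: 1.42(1 - R*/1060) = 0.0396·25.8, giving R* = 1060·(1 - 0.72) = 296.
From dC/dt = 0: 0.0108·296 - 0.379 = 0.0482P*, so P* = 2.82/0.0482 = 58.5.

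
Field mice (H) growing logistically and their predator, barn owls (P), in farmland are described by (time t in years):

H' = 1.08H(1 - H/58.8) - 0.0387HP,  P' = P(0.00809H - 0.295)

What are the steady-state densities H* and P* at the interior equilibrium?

H* ≈ 36.5, P* ≈ 10.6

From dP/dt = 0 with P > 0: 0.00809H* = 0.295, so H* = 36.5.
Substitute into dH/dt = 0: 1.08(1 - 36.5/58.8) = 0.0387P*.
The bracket is 0.38, giving P* = 0.41/0.0387 = 10.6.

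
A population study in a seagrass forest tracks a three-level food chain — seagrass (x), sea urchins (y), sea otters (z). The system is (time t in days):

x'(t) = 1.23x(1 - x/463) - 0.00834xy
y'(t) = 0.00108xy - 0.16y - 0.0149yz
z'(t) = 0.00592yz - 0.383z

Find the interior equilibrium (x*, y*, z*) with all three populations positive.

x* ≈ 260, y* ≈ 64.7, z* ≈ 8.1

From dz/dt = 0: 0.00592y* = 0.383, so y* = 64.7.
From dx/dt = 0: 1.23(1 - x*/463) = 0.00834·64.7, giving x* = 463·(1 - 0.439) = 260.
From dy/dt = 0: 0.00108·260 - 0.16 = 0.0149z*, so z* = 0.121/0.0149 = 8.1.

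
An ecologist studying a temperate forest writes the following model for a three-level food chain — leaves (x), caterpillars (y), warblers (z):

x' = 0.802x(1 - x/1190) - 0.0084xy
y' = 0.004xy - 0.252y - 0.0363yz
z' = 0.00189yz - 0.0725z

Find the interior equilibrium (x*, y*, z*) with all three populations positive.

From dz/dt = 0: 0.00189y* = 0.0725, so y* = 38.4.
From dx/dt = 0: 0.802(1 - x*/1190) = 0.0084·38.4, giving x* = 1190·(1 - 0.402) = 712.
From dy/dt = 0: 0.004·712 - 0.252 = 0.0363z*, so z* = 2.6/0.0363 = 71.5.

x* ≈ 712, y* ≈ 38.4, z* ≈ 71.5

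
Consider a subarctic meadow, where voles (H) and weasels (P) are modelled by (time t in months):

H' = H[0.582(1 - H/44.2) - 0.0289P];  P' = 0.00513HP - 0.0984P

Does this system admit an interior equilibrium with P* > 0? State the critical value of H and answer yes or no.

The predator equation gives dP/dt > 0 only when H > 0.0984/0.00513 = 19.2.
Without the predator, H → K = 44.2. Since 44.2 > 19.2, the predator can invade and persist.

Threshold H = 19.2; K > 19.2, so yes, the predator persists.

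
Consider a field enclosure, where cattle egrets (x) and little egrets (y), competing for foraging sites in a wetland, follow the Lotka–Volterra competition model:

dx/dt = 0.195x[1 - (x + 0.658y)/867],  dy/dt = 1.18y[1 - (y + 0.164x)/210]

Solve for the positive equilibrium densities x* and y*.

x* ≈ 817, y* ≈ 76

Setting both brackets to zero gives the nullclines x + 0.658y = 867 and 0.164x + y = 210.
Substituting y = 210 - 0.164x into the first: x(1 - 0.658·0.164) = 867 - 0.658·210.
So x* = 729/0.892 = 817, and then y* = 210 - 0.164·817 = 76.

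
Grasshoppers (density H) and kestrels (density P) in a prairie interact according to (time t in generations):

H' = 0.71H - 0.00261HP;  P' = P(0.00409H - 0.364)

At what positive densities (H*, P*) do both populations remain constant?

Set dP/dt = 0 with P > 0: 0.00409H - 0.364 = 0, so H* = 0.364/0.00409 = 89.
Set dH/dt = 0 with H > 0: 0.71 - 0.00261P = 0, so P* = 0.71/0.00261 = 272.

H* ≈ 89, P* ≈ 272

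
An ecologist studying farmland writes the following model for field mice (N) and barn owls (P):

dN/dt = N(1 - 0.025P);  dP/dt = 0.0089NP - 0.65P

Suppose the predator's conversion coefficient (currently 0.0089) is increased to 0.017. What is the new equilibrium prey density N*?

N* ≈ 38.2

At the interior fixed point, setting dP/dt = 0 with P > 0 fixes N* = (predator death rate)/(NP coefficient) — independent of the other coefficients.
With the change, N* = 0.65/0.017 = 38.2; it falls from 73.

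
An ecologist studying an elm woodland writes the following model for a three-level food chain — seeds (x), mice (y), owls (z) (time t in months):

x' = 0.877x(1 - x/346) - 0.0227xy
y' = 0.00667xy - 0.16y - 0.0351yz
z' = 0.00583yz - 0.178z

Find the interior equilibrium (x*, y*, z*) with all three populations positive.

x* ≈ 72.6, y* ≈ 30.5, z* ≈ 9.23

From dz/dt = 0: 0.00583y* = 0.178, so y* = 30.5.
From dx/dt = 0: 0.877(1 - x*/346) = 0.0227·30.5, giving x* = 346·(1 - 0.79) = 72.6.
From dy/dt = 0: 0.00667·72.6 - 0.16 = 0.0351z*, so z* = 0.324/0.0351 = 9.23.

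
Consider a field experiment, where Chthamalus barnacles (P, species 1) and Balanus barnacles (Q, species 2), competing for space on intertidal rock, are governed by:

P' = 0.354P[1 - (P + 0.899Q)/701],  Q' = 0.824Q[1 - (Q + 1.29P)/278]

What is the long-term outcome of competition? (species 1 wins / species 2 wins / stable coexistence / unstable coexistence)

species 1 excludes species 2

Compare the nullcline intercepts: K1/α12 = 701/0.899 = 780 > K2 = 278; K2/α21 = 278/1.29 = 216 < K1 = 701.
Since the inequalities point opposite ways, species 1 can invade but species 2 cannot.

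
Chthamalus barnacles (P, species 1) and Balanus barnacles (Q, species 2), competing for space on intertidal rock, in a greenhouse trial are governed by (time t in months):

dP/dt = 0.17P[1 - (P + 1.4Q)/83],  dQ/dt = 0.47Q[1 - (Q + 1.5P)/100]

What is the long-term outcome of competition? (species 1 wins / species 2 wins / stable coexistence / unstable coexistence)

unstable coexistence (outcome depends on initial conditions)

Compare the nullcline intercepts: K1/α12 = 83/1.4 = 59.3 < K2 = 100; K2/α21 = 100/1.5 = 66.7 < K1 = 83.
Since both are reversed, neither can invade when rare; the interior point is a saddle.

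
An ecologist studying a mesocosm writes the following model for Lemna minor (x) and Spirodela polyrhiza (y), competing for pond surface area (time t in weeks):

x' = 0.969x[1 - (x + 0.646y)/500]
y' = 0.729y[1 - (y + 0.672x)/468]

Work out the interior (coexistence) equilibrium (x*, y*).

x* ≈ 349, y* ≈ 233

Setting both brackets to zero gives the nullclines x + 0.646y = 500 and 0.672x + y = 468.
Substituting y = 468 - 0.672x into the first: x(1 - 0.646·0.672) = 500 - 0.646·468.
So x* = 198/0.566 = 349, and then y* = 468 - 0.672·349 = 233.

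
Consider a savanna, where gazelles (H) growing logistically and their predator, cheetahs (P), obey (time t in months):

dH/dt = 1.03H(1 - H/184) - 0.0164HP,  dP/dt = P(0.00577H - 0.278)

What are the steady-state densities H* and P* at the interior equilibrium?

H* ≈ 48.2, P* ≈ 46.4

From dP/dt = 0 with P > 0: 0.00577H* = 0.278, so H* = 48.2.
Substitute into dH/dt = 0: 1.03(1 - 48.2/184) = 0.0164P*.
The bracket is 0.738, giving P* = 0.76/0.0164 = 46.4.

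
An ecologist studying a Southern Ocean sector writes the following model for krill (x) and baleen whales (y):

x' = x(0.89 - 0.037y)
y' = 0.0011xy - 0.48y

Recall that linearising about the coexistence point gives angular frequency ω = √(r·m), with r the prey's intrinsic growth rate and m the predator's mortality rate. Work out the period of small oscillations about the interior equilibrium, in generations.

T ≈ 9.61 generations

Here r = 0.89 and m = 0.48, so r·m = 0.427.
ω = √0.427 = 0.654 per generation, hence T = 2π/ω ≈ 9.61 generations.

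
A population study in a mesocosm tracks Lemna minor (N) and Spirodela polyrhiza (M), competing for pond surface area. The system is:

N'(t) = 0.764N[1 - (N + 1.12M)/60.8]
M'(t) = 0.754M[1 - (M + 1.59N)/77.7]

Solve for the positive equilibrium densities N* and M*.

Setting both brackets to zero gives the nullclines N + 1.12M = 60.8 and 1.59N + M = 77.7.
Substituting M = 77.7 - 1.59N into the first: N(1 - 1.12·1.59) = 60.8 - 1.12·77.7.
So N* = -26.2/-0.781 = 33.6, and then M* = 77.7 - 1.59·33.6 = 24.3.

N* ≈ 33.6, M* ≈ 24.3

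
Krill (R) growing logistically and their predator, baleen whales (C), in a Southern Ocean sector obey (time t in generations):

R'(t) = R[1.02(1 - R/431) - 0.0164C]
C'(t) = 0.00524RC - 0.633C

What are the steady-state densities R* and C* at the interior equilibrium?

R* ≈ 121, C* ≈ 44.8

From dC/dt = 0 with C > 0: 0.00524R* = 0.633, so R* = 121.
Substitute into dR/dt = 0: 1.02(1 - 121/431) = 0.0164C*.
The bracket is 0.72, giving C* = 0.734/0.0164 = 44.8.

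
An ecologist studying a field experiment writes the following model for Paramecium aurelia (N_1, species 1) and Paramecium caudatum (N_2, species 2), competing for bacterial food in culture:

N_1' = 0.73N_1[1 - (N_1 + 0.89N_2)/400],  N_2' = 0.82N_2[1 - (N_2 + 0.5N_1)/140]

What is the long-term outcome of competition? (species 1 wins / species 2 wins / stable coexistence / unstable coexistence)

Compare the nullcline intercepts: K1/α12 = 400/0.89 = 449 > K2 = 140; K2/α21 = 140/0.5 = 280 < K1 = 400.
Since the inequalities point opposite ways, species 1 can invade but species 2 cannot.

species 1 excludes species 2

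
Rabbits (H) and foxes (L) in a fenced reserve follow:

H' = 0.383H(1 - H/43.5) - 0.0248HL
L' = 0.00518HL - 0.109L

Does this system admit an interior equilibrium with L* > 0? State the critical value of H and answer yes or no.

The predator equation gives dL/dt > 0 only when H > 0.109/0.00518 = 21.
Without the predator, H → K = 43.5. Since 43.5 > 21, the predator can invade and persist.

Threshold H = 21; K > 21, so yes, the predator persists.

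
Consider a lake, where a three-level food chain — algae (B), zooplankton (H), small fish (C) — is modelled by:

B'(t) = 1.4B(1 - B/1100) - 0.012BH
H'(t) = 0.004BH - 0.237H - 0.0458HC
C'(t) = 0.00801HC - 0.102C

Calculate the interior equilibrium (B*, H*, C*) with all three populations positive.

B* ≈ 980, H* ≈ 12.7, C* ≈ 80.4

From dC/dt = 0: 0.00801H* = 0.102, so H* = 12.7.
From dB/dt = 0: 1.4(1 - B*/1100) = 0.012·12.7, giving B* = 1100·(1 - 0.109) = 980.
From dH/dt = 0: 0.004·980 - 0.237 = 0.0458C*, so C* = 3.68/0.0458 = 80.4.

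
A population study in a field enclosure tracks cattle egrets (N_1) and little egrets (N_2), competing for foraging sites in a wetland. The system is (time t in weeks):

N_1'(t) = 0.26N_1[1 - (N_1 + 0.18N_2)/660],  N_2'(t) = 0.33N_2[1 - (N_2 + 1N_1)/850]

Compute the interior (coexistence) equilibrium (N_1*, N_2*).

Setting both brackets to zero gives the nullclines N_1 + 0.18N_2 = 660 and 1N_1 + N_2 = 850.
Substituting N_2 = 850 - 1N_1 into the first: N_1(1 - 0.18·1) = 660 - 0.18·850.
So N_1* = 507/0.82 = 618, and then N_2* = 850 - 1·618 = 232.

N_1* ≈ 618, N_2* ≈ 232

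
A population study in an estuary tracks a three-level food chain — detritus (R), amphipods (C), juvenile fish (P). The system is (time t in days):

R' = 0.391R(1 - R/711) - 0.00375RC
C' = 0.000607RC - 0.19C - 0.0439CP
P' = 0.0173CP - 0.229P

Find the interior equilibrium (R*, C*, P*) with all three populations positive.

From dP/dt = 0: 0.0173C* = 0.229, so C* = 13.2.
From dR/dt = 0: 0.391(1 - R*/711) = 0.00375·13.2, giving R* = 711·(1 - 0.127) = 621.
From dC/dt = 0: 0.000607·621 - 0.19 = 0.0439P*, so P* = 0.187/0.0439 = 4.25.

R* ≈ 621, C* ≈ 13.2, P* ≈ 4.25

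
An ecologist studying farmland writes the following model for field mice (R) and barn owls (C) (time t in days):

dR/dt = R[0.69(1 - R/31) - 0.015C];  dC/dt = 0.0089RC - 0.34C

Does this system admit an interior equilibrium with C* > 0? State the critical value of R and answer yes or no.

The predator equation gives dC/dt > 0 only when R > 0.34/0.0089 = 38.2.
Without the predator, R → K = 31. Since 31 < 38.2, the predator cannot invade.

Threshold R = 38.2; K < 38.2, so no, the predator goes extinct.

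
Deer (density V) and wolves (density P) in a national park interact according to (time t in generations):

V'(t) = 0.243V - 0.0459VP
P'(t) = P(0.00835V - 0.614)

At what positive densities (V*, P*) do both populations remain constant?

Set dP/dt = 0 with P > 0: 0.00835V - 0.614 = 0, so V* = 0.614/0.00835 = 73.5.
Set dV/dt = 0 with V > 0: 0.243 - 0.0459P = 0, so P* = 0.243/0.0459 = 5.29.

V* ≈ 73.5, P* ≈ 5.29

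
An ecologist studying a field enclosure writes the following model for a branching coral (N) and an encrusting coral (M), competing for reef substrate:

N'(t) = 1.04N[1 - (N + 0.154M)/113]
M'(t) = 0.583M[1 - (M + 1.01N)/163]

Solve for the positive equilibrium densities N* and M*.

Setting both brackets to zero gives the nullclines N + 0.154M = 113 and 1.01N + M = 163.
Substituting M = 163 - 1.01N into the first: N(1 - 0.154·1.01) = 113 - 0.154·163.
So N* = 87.9/0.844 = 104, and then M* = 163 - 1.01·104 = 57.9.

N* ≈ 104, M* ≈ 57.9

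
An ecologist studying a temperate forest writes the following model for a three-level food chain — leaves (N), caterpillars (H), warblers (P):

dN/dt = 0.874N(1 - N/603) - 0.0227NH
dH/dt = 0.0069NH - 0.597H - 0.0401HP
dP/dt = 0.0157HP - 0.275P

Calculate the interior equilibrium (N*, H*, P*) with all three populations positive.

N* ≈ 329, H* ≈ 17.5, P* ≈ 41.7

From dP/dt = 0: 0.0157H* = 0.275, so H* = 17.5.
From dN/dt = 0: 0.874(1 - N*/603) = 0.0227·17.5, giving N* = 603·(1 - 0.455) = 329.
From dH/dt = 0: 0.0069·329 - 0.597 = 0.0401P*, so P* = 1.67/0.0401 = 41.7.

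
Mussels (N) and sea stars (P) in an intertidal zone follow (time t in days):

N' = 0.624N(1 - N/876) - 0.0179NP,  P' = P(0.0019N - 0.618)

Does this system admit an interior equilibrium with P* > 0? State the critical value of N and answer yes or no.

Threshold N = 325; K > 325, so yes, the predator persists.

The predator equation gives dP/dt > 0 only when N > 0.618/0.0019 = 325.
Without the predator, N → K = 876. Since 876 > 325, the predator can invade and persist.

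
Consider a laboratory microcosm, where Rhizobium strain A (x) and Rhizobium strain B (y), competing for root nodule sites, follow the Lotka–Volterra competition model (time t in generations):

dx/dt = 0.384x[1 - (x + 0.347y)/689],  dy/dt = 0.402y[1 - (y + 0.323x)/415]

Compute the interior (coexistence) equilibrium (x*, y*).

Setting both brackets to zero gives the nullclines x + 0.347y = 689 and 0.323x + y = 415.
Substituting y = 415 - 0.323x into the first: x(1 - 0.347·0.323) = 689 - 0.347·415.
So x* = 545/0.888 = 614, and then y* = 415 - 0.323·614 = 217.

x* ≈ 614, y* ≈ 217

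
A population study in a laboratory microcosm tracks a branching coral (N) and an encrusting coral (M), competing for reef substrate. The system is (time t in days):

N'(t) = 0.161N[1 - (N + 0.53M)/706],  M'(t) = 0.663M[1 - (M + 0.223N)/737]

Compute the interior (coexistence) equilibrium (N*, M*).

Setting both brackets to zero gives the nullclines N + 0.53M = 706 and 0.223N + M = 737.
Substituting M = 737 - 0.223N into the first: N(1 - 0.53·0.223) = 706 - 0.53·737.
So N* = 315/0.882 = 358, and then M* = 737 - 0.223·358 = 657.

N* ≈ 358, M* ≈ 657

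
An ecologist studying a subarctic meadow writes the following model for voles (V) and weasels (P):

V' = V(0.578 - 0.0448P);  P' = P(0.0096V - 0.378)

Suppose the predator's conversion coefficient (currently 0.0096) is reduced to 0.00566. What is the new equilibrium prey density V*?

V* ≈ 66.8

At the interior fixed point, setting dP/dt = 0 with P > 0 fixes V* = (predator death rate)/(VP coefficient) — independent of the other coefficients.
With the change, V* = 0.378/0.00566 = 66.8; it rises from 39.4.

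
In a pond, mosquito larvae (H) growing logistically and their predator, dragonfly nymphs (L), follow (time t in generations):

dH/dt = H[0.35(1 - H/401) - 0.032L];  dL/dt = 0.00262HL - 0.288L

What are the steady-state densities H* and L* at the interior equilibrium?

From dL/dt = 0 with L > 0: 0.00262H* = 0.288, so H* = 110.
Substitute into dH/dt = 0: 0.35(1 - 110/401) = 0.032L*.
The bracket is 0.726, giving L* = 0.254/0.032 = 7.94.

H* ≈ 110, L* ≈ 7.94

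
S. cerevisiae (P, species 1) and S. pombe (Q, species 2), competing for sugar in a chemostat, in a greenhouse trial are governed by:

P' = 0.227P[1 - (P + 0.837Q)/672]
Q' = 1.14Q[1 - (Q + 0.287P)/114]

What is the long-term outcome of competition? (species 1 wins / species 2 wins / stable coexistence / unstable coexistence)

Compare the nullcline intercepts: K1/α12 = 672/0.837 = 803 > K2 = 114; K2/α21 = 114/0.287 = 397 < K1 = 672.
Since the inequalities point opposite ways, species 1 can invade but species 2 cannot.

species 1 excludes species 2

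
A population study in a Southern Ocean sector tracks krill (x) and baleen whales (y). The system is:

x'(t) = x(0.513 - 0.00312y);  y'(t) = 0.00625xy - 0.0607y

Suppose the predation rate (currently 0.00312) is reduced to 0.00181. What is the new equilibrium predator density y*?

At the interior fixed point, setting dx/dt = 0 with x > 0 fixes y* = (prey growth rate)/(xy coefficient) — independent of the other coefficients.
With the change, y* = 0.513/0.00181 = 283; it rises from 164.

y* ≈ 283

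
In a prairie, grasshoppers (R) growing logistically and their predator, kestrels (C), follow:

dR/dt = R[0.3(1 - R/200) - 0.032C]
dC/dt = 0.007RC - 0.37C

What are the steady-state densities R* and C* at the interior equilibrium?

From dC/dt = 0 with C > 0: 0.007R* = 0.37, so R* = 52.9.
Substitute into dR/dt = 0: 0.3(1 - 52.9/200) = 0.032C*.
The bracket is 0.736, giving C* = 0.221/0.032 = 6.9.

R* ≈ 52.9, C* ≈ 6.9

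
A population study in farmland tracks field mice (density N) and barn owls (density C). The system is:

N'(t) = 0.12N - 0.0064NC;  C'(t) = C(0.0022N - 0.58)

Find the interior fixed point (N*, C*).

N* ≈ 264, C* ≈ 18.8

Set dC/dt = 0 with C > 0: 0.0022N - 0.58 = 0, so N* = 0.58/0.0022 = 264.
Set dN/dt = 0 with N > 0: 0.12 - 0.0064C = 0, so C* = 0.12/0.0064 = 18.8.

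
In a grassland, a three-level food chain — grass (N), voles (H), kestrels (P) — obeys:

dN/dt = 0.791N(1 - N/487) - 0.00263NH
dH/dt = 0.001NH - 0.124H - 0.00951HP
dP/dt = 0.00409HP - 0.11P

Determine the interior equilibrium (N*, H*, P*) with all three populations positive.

From dP/dt = 0: 0.00409H* = 0.11, so H* = 26.9.
From dN/dt = 0: 0.791(1 - N*/487) = 0.00263·26.9, giving N* = 487·(1 - 0.0894) = 443.
From dH/dt = 0: 0.001·443 - 0.124 = 0.00951P*, so P* = 0.319/0.00951 = 33.6.

N* ≈ 443, H* ≈ 26.9, P* ≈ 33.6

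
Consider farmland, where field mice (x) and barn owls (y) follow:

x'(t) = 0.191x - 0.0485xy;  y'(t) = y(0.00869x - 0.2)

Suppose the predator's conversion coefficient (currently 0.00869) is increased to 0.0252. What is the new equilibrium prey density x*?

x* ≈ 7.94

At the interior fixed point, setting dy/dt = 0 with y > 0 fixes x* = (predator death rate)/(xy coefficient) — independent of the other coefficients.
With the change, x* = 0.2/0.0252 = 7.94; it falls from 23.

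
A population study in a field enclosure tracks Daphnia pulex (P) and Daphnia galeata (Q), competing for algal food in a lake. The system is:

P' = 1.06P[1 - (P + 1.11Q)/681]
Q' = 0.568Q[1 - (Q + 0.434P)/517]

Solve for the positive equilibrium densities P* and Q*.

P* ≈ 207, Q* ≈ 427

Setting both brackets to zero gives the nullclines P + 1.11Q = 681 and 0.434P + Q = 517.
Substituting Q = 517 - 0.434P into the first: P(1 - 1.11·0.434) = 681 - 1.11·517.
So P* = 107/0.518 = 207, and then Q* = 517 - 0.434·207 = 427.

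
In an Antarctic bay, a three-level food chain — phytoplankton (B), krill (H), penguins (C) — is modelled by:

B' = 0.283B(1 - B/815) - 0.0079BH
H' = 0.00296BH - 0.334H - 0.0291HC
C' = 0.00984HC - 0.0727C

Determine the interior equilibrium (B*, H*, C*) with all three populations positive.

B* ≈ 647, H* ≈ 7.39, C* ≈ 54.3

From dC/dt = 0: 0.00984H* = 0.0727, so H* = 7.39.
From dB/dt = 0: 0.283(1 - B*/815) = 0.0079·7.39, giving B* = 815·(1 - 0.206) = 647.
From dH/dt = 0: 0.00296·647 - 0.334 = 0.0291C*, so C* = 1.58/0.0291 = 54.3.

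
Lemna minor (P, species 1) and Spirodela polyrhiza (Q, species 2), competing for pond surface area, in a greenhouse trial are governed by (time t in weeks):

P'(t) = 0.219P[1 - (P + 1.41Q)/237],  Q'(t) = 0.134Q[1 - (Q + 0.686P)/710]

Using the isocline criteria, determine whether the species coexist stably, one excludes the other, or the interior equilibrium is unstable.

species 2 excludes species 1

Compare the nullcline intercepts: K1/α12 = 237/1.41 = 168 < K2 = 710; K2/α21 = 710/0.686 = 1030 > K1 = 237.
Since the inequalities point opposite ways, species 2 can invade but species 1 cannot.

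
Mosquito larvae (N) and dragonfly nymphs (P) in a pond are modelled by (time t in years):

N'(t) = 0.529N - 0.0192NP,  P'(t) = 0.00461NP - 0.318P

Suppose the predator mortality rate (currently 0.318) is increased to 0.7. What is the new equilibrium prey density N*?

At the interior fixed point, setting dP/dt = 0 with P > 0 fixes N* = (predator death rate)/(NP coefficient) — independent of the other coefficients.
With the change, N* = 0.7/0.00461 = 152; it rises from 69.

N* ≈ 152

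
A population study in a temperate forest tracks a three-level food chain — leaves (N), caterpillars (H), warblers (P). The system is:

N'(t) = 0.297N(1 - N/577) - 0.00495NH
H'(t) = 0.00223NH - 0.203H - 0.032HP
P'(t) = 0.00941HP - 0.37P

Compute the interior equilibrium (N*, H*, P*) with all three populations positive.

N* ≈ 199, H* ≈ 39.3, P* ≈ 7.52

From dP/dt = 0: 0.00941H* = 0.37, so H* = 39.3.
From dN/dt = 0: 0.297(1 - N*/577) = 0.00495·39.3, giving N* = 577·(1 - 0.655) = 199.
From dH/dt = 0: 0.00223·199 - 0.203 = 0.032P*, so P* = 0.24/0.032 = 7.52.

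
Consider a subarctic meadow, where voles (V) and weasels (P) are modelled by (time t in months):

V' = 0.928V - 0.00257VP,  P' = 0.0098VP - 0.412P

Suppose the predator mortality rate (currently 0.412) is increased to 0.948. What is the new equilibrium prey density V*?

At the interior fixed point, setting dP/dt = 0 with P > 0 fixes V* = (predator death rate)/(VP coefficient) — independent of the other coefficients.
With the change, V* = 0.948/0.0098 = 96.7; it rises from 42.

V* ≈ 96.7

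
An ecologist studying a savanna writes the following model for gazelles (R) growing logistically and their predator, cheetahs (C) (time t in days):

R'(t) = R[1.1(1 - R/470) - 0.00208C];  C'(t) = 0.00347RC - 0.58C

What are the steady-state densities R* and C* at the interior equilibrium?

R* ≈ 167, C* ≈ 341

From dC/dt = 0 with C > 0: 0.00347R* = 0.58, so R* = 167.
Substitute into dR/dt = 0: 1.1(1 - 167/470) = 0.00208C*.
The bracket is 0.644, giving C* = 0.709/0.00208 = 341.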